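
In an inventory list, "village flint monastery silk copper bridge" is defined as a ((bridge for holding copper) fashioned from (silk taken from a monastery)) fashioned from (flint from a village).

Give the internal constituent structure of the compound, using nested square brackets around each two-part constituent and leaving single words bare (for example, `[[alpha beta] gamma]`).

Whole compound: head "bridge" (specifically "monastery silk copper bridge"), modifier "village flint".
"village flint" → head "flint", modifier "village".
"monastery silk copper bridge" → head "bridge" (specifically "copper bridge"), modifier "monastery silk".
"monastery silk" → head "silk", modifier "monastery".
"copper bridge" → head "bridge", modifier "copper".
Putting it together: [[village flint] [[monastery silk] [copper bridge]]].

[[village flint] [[monastery silk] [copper bridge]]]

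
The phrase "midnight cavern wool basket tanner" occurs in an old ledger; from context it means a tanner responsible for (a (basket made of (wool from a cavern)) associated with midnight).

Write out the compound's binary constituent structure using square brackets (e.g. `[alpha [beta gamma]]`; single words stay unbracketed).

[[midnight [[cavern wool] basket]] tanner]

Whole compound: head "tanner", modifier "midnight cavern wool basket".
"midnight cavern wool basket" → head "basket" (specifically "cavern wool basket"), modifier "midnight".
"cavern wool basket" → head "basket", modifier "cavern wool".
"cavern wool" → head "wool", modifier "cavern".
Putting it together: [[midnight [[cavern wool] basket]] tanner].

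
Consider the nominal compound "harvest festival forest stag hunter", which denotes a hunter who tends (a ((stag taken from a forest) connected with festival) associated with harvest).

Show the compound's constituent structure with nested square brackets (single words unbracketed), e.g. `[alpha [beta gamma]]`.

[[harvest [festival [forest stag]]] hunter]

Whole compound: head "hunter", modifier "harvest festival forest stag".
Within "harvest festival forest stag", the head is "stag" (specifically "festival forest stag") and the modifier is "harvest".
Within "festival forest stag", the head is "stag" (specifically "forest stag") and the modifier is "festival".
Within "forest stag", the head is "stag" and the modifier is "forest".
Assembled: [[harvest [festival [forest stag]]] hunter].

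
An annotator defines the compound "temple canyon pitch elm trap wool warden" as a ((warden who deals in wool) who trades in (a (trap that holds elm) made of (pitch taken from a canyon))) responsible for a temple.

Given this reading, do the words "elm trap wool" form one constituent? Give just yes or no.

no

The top-level split is [temple] [canyon pitch elm trap wool warden]; the full structure is [temple [[[canyon pitch] [elm trap]] [wool warden]]].
"elm trap wool" straddles a constituent boundary, so it is not a single unit.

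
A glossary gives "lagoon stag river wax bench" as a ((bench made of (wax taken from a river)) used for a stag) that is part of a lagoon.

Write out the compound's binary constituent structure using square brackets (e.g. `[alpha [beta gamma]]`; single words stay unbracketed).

The outermost head in the paraphrase is "bench" (specifically "stag river wax bench"), modified by "lagoon".
Within "stag river wax bench", the head is "bench" (specifically "river wax bench") and the modifier is "stag".
Within "river wax bench", the head is "bench" and the modifier is "river wax".
Within "river wax", the head is "wax" and the modifier is "river".
Putting it together: [lagoon [stag [[river wax] bench]]].

[lagoon [stag [[river wax] bench]]]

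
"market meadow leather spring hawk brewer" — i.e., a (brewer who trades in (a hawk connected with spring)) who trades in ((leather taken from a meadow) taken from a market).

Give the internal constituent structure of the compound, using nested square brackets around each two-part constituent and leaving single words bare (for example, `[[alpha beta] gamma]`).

[[market [meadow leather]] [[spring hawk] brewer]]

At the top level: head "brewer" (specifically "spring hawk brewer"); modifier "market meadow leather".
"market meadow leather" → head "leather" (specifically "meadow leather"), modifier "market".
"meadow leather" → head "leather", modifier "meadow".
"spring hawk brewer" → head "brewer", modifier "spring hawk".
"spring hawk" → head "hawk", modifier "spring".
Assembled: [[market [meadow leather]] [[spring hawk] brewer]].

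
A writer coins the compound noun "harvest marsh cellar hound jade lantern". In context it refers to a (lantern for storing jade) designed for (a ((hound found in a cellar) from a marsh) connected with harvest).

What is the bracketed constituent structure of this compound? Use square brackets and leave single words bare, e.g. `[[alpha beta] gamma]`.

[[harvest [marsh [cellar hound]]] [jade lantern]]

At the top level: head "lantern" (specifically "jade lantern"); modifier "harvest marsh cellar hound".
"harvest marsh cellar hound" → head "hound" (specifically "marsh cellar hound"), modifier "harvest".
"marsh cellar hound" → head "hound" (specifically "cellar hound"), modifier "marsh".
"cellar hound" → head "hound", modifier "cellar".
"jade lantern" → head "lantern", modifier "jade".
So the structure is [[harvest [marsh [cellar hound]]] [jade lantern]].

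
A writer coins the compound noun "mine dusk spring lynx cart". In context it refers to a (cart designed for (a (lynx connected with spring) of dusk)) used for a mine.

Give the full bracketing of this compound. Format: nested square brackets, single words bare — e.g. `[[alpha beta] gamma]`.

At the top level: head "cart" (specifically "dusk spring lynx cart"); modifier "mine".
Inside "dusk spring lynx cart": head "cart", modifier "dusk spring lynx".
Inside "dusk spring lynx": head "lynx" (specifically "spring lynx"), modifier "dusk".
Inside "spring lynx": head "lynx", modifier "spring".
So the structure is [mine [[dusk [spring lynx]] cart]].

[mine [[dusk [spring lynx]] cart]]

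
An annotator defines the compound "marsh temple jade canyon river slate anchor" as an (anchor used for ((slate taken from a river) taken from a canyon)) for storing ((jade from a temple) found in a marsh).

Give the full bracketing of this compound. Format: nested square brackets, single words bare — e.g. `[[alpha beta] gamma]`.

The outermost head in the paraphrase is "anchor" (specifically "canyon river slate anchor"), modified by "marsh temple jade".
"marsh temple jade" → head "jade" (specifically "temple jade"), modifier "marsh".
"temple jade" → head "jade", modifier "temple".
"canyon river slate anchor" → head "anchor", modifier "canyon river slate".
"canyon river slate" → head "slate" (specifically "river slate"), modifier "canyon".
"river slate" → head "slate", modifier "river".
Putting it together: [[marsh [temple jade]] [[canyon [river slate]] anchor]].

[[marsh [temple jade]] [[canyon [river slate]] anchor]]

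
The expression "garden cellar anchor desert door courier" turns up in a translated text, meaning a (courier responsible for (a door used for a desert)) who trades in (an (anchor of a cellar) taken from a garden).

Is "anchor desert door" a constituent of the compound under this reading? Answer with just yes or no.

no

The top-level split is [garden cellar anchor] [desert door courier]; the full structure is [[garden [cellar anchor]] [[desert door] courier]].
"anchor desert door" straddles a constituent boundary, so it is not a single unit.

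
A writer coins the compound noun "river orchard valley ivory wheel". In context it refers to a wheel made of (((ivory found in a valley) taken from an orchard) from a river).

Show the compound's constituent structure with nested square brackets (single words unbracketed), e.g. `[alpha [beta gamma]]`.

Overall it is a kind of wheel; the modifier is "river orchard valley ivory".
Inside "river orchard valley ivory": head "ivory" (specifically "orchard valley ivory"), modifier "river".
Inside "orchard valley ivory": head "ivory" (specifically "valley ivory"), modifier "orchard".
Inside "valley ivory": head "ivory", modifier "valley".
Putting it together: [[river [orchard [valley ivory]]] wheel].

[[river [orchard [valley ivory]]] wheel]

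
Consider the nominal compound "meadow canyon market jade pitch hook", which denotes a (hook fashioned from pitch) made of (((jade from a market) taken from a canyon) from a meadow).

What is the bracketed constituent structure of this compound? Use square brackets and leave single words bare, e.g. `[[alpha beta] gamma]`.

The outermost head in the paraphrase is "hook" (specifically "pitch hook"), modified by "meadow canyon market jade".
Inside "meadow canyon market jade": head "jade" (specifically "canyon market jade"), modifier "meadow".
Inside "canyon market jade": head "jade" (specifically "market jade"), modifier "canyon".
Inside "market jade": head "jade", modifier "market".
Inside "pitch hook": head "hook", modifier "pitch".
So the structure is [[meadow [canyon [market jade]]] [pitch hook]].

[[meadow [canyon [market jade]]] [pitch hook]]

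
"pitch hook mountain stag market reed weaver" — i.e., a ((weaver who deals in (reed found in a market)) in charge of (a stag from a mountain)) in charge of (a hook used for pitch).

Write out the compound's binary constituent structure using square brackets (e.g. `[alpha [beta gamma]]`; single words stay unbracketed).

[[pitch hook] [[mountain stag] [[market reed] weaver]]]

The outermost head in the paraphrase is "weaver" (specifically "mountain stag market reed weaver"), modified by "pitch hook".
Within "pitch hook", the head is "hook" and the modifier is "pitch".
Within "mountain stag market reed weaver", the head is "weaver" (specifically "market reed weaver") and the modifier is "mountain stag".
Within "mountain stag", the head is "stag" and the modifier is "mountain".
Within "market reed weaver", the head is "weaver" and the modifier is "market reed".
Within "market reed", the head is "reed" and the modifier is "market".
Assembled: [[pitch hook] [[mountain stag] [[market reed] weaver]]].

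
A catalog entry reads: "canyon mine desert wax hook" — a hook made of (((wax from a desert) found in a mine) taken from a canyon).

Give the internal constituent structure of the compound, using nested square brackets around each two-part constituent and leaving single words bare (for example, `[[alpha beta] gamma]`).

[[canyon [mine [desert wax]]] hook]

The outermost head in the paraphrase is "hook", modified by "canyon mine desert wax".
"canyon mine desert wax" → head "wax" (specifically "mine desert wax"), modifier "canyon".
"mine desert wax" → head "wax" (specifically "desert wax"), modifier "mine".
"desert wax" → head "wax", modifier "desert".
Putting it together: [[canyon [mine [desert wax]]] hook].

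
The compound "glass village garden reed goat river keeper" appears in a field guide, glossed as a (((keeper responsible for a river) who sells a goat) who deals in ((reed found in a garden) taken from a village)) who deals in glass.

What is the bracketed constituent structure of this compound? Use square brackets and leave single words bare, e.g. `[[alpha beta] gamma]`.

[glass [[village [garden reed]] [goat [river keeper]]]]

Whole compound: head "keeper" (specifically "village garden reed goat river keeper"), modifier "glass".
Inside "village garden reed goat river keeper": head "keeper" (specifically "goat river keeper"), modifier "village garden reed".
Inside "village garden reed": head "reed" (specifically "garden reed"), modifier "village".
Inside "garden reed": head "reed", modifier "garden".
Inside "goat river keeper": head "keeper" (specifically "river keeper"), modifier "goat".
Inside "river keeper": head "keeper", modifier "river".
So the structure is [glass [[village [garden reed]] [goat [river keeper]]]].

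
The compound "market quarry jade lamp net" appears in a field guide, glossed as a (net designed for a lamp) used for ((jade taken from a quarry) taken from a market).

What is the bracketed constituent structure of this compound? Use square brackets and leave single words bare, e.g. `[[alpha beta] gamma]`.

Whole compound: head "net" (specifically "lamp net"), modifier "market quarry jade".
Inside "market quarry jade": head "jade" (specifically "quarry jade"), modifier "market".
Inside "quarry jade": head "jade", modifier "quarry".
Inside "lamp net": head "net", modifier "lamp".
Putting it together: [[market [quarry jade]] [lamp net]].

[[market [quarry jade]] [lamp net]]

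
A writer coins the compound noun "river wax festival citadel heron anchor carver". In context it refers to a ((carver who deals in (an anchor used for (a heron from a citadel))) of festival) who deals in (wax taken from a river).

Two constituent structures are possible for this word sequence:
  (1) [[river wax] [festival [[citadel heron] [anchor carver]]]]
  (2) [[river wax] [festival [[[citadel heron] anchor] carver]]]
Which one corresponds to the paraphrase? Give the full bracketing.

[[river wax] [festival [[[citadel heron] anchor] carver]]]

The paraphrase's head is the "carver" part ("festival citadel heron anchor carver"); its modifier is "river wax".
That top-level split, carried through the inner groups, gives [[river wax] [festival [[[citadel heron] anchor] carver]]].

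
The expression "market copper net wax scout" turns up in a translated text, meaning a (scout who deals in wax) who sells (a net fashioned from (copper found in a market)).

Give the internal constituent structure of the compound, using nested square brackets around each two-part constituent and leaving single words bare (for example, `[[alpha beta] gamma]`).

[[[market copper] net] [wax scout]]

Overall it is a kind of scout (specifically "wax scout"); the modifier is "market copper net".
"market copper net" → head "net", modifier "market copper".
"market copper" → head "copper", modifier "market".
"wax scout" → head "scout", modifier "wax".
Putting it together: [[[market copper] net] [wax scout]].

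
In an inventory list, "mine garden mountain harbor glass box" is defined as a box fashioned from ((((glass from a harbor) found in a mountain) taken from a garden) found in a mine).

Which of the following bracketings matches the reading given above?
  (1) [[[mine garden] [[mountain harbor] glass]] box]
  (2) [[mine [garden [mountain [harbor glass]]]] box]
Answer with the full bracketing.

[[mine [garden [mountain [harbor glass]]]] box]

The paraphrase's head is the "box" part ("box"); its modifier is "mine garden mountain harbor glass".
That top-level split, carried through the inner groups, gives [[mine [garden [mountain [harbor glass]]]] box].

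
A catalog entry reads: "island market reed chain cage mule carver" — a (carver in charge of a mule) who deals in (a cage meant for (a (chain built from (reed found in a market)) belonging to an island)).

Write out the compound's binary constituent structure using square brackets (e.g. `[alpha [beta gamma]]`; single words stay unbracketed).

[[[island [[market reed] chain]] cage] [mule carver]]

The outermost head in the paraphrase is "carver" (specifically "mule carver"), modified by "island market reed chain cage".
"island market reed chain cage" → head "cage", modifier "island market reed chain".
"island market reed chain" → head "chain" (specifically "market reed chain"), modifier "island".
"market reed chain" → head "chain", modifier "market reed".
"market reed" → head "reed", modifier "market".
"mule carver" → head "carver", modifier "mule".
Assembled: [[[island [[market reed] chain]] cage] [mule carver]].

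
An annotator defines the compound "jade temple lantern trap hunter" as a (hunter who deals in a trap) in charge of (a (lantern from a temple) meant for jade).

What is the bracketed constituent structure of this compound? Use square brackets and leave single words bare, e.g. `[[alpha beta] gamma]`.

At the top level: head "hunter" (specifically "trap hunter"); modifier "jade temple lantern".
Within "jade temple lantern", the head is "lantern" (specifically "temple lantern") and the modifier is "jade".
Within "temple lantern", the head is "lantern" and the modifier is "temple".
Within "trap hunter", the head is "hunter" and the modifier is "trap".
So the structure is [[jade [temple lantern]] [trap hunter]].

[[jade [temple lantern]] [trap hunter]]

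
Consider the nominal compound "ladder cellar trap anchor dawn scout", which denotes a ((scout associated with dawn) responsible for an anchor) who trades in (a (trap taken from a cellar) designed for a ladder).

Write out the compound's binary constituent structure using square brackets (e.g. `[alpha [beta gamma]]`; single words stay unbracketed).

Whole compound: head "scout" (specifically "anchor dawn scout"), modifier "ladder cellar trap".
Inside "ladder cellar trap": head "trap" (specifically "cellar trap"), modifier "ladder".
Inside "cellar trap": head "trap", modifier "cellar".
Inside "anchor dawn scout": head "scout" (specifically "dawn scout"), modifier "anchor".
Inside "dawn scout": head "scout", modifier "dawn".
Assembled: [[ladder [cellar trap]] [anchor [dawn scout]]].

[[ladder [cellar trap]] [anchor [dawn scout]]]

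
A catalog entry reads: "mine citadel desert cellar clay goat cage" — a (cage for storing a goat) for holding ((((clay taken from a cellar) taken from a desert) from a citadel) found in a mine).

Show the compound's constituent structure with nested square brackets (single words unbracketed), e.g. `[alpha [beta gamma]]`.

Overall it is a kind of cage (specifically "goat cage"); the modifier is "mine citadel desert cellar clay".
"mine citadel desert cellar clay" → head "clay" (specifically "citadel desert cellar clay"), modifier "mine".
"citadel desert cellar clay" → head "clay" (specifically "desert cellar clay"), modifier "citadel".
"desert cellar clay" → head "clay" (specifically "cellar clay"), modifier "desert".
"cellar clay" → head "clay", modifier "cellar".
"goat cage" → head "cage", modifier "goat".
Putting it together: [[mine [citadel [desert [cellar clay]]]] [goat cage]].

[[mine [citadel [desert [cellar clay]]]] [goat cage]]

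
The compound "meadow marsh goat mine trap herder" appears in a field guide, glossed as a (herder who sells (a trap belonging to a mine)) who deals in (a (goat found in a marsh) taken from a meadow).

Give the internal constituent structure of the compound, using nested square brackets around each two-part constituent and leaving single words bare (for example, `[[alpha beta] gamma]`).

The outermost head in the paraphrase is "herder" (specifically "mine trap herder"), modified by "meadow marsh goat".
Inside "meadow marsh goat": head "goat" (specifically "marsh goat"), modifier "meadow".
Inside "marsh goat": head "goat", modifier "marsh".
Inside "mine trap herder": head "herder", modifier "mine trap".
Inside "mine trap": head "trap", modifier "mine".
Putting it together: [[meadow [marsh goat]] [[mine trap] herder]].

[[meadow [marsh goat]] [[mine trap] herder]]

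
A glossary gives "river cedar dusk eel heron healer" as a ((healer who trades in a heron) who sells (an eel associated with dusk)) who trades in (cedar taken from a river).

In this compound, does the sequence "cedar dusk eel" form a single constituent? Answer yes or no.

The top-level split is [river cedar] [dusk eel heron healer]; the full structure is [[river cedar] [[dusk eel] [heron healer]]].
"cedar dusk eel" straddles a constituent boundary, so it is not a single unit.

no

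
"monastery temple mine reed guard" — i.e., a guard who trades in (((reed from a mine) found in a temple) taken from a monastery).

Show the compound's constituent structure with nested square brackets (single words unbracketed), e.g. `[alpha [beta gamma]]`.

Whole compound: head "guard", modifier "monastery temple mine reed".
Within "monastery temple mine reed", the head is "reed" (specifically "temple mine reed") and the modifier is "monastery".
Within "temple mine reed", the head is "reed" (specifically "mine reed") and the modifier is "temple".
Within "mine reed", the head is "reed" and the modifier is "mine".
Assembled: [[monastery [temple [mine reed]]] guard].

[[monastery [temple [mine reed]]] guard]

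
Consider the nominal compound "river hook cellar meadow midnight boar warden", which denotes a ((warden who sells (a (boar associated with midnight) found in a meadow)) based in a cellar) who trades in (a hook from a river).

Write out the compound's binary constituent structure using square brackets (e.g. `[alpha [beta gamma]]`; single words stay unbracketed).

Overall it is a kind of warden (specifically "cellar meadow midnight boar warden"); the modifier is "river hook".
Within "river hook", the head is "hook" and the modifier is "river".
Within "cellar meadow midnight boar warden", the head is "warden" (specifically "meadow midnight boar warden") and the modifier is "cellar".
Within "meadow midnight boar warden", the head is "warden" and the modifier is "meadow midnight boar".
Within "meadow midnight boar", the head is "boar" (specifically "midnight boar") and the modifier is "meadow".
Within "midnight boar", the head is "boar" and the modifier is "midnight".
Putting it together: [[river hook] [cellar [[meadow [midnight boar]] warden]]].

[[river hook] [cellar [[meadow [midnight boar]] warden]]]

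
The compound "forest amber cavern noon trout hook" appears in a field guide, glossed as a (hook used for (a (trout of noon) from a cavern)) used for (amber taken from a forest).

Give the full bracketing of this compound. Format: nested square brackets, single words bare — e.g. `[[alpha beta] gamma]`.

[[forest amber] [[cavern [noon trout]] hook]]

At the top level: head "hook" (specifically "cavern noon trout hook"); modifier "forest amber".
Within "forest amber", the head is "amber" and the modifier is "forest".
Within "cavern noon trout hook", the head is "hook" and the modifier is "cavern noon trout".
Within "cavern noon trout", the head is "trout" (specifically "noon trout") and the modifier is "cavern".
Within "noon trout", the head is "trout" and the modifier is "noon".
Putting it together: [[forest amber] [[cavern [noon trout]] hook]].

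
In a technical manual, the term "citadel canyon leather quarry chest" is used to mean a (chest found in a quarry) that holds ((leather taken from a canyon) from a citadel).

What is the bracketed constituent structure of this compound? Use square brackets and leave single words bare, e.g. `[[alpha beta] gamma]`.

[[citadel [canyon leather]] [quarry chest]]

At the top level: head "chest" (specifically "quarry chest"); modifier "citadel canyon leather".
"citadel canyon leather" → head "leather" (specifically "canyon leather"), modifier "citadel".
"canyon leather" → head "leather", modifier "canyon".
"quarry chest" → head "chest", modifier "quarry".
Assembled: [[citadel [canyon leather]] [quarry chest]].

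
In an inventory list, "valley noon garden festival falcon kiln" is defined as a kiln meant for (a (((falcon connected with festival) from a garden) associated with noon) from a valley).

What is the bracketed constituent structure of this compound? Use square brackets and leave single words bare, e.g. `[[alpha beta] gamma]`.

[[valley [noon [garden [festival falcon]]]] kiln]

The outermost head in the paraphrase is "kiln", modified by "valley noon garden festival falcon".
Within "valley noon garden festival falcon", the head is "falcon" (specifically "noon garden festival falcon") and the modifier is "valley".
Within "noon garden festival falcon", the head is "falcon" (specifically "garden festival falcon") and the modifier is "noon".
Within "garden festival falcon", the head is "falcon" (specifically "festival falcon") and the modifier is "garden".
Within "festival falcon", the head is "falcon" and the modifier is "festival".
Putting it together: [[valley [noon [garden [festival falcon]]]] kiln].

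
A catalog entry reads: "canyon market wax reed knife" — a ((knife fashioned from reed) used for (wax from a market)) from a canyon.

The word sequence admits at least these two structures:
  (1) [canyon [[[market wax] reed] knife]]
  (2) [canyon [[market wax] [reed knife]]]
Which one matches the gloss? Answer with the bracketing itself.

The paraphrase's head is the "knife" part ("market wax reed knife"); its modifier is "canyon".
That top-level split, carried through the inner groups, gives [canyon [[market wax] [reed knife]]].

[canyon [[market wax] [reed knife]]]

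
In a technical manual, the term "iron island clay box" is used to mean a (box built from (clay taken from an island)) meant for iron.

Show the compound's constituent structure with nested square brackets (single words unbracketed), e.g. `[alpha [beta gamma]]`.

Overall it is a kind of box (specifically "island clay box"); the modifier is "iron".
Within "island clay box", the head is "box" and the modifier is "island clay".
Within "island clay", the head is "clay" and the modifier is "island".
Assembled: [iron [[island clay] box]].

[iron [[island clay] box]]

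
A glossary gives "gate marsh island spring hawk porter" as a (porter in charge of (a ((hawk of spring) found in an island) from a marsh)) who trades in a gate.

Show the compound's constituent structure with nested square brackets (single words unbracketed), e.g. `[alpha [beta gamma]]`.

[gate [[marsh [island [spring hawk]]] porter]]

Overall it is a kind of porter (specifically "marsh island spring hawk porter"); the modifier is "gate".
"marsh island spring hawk porter" → head "porter", modifier "marsh island spring hawk".
"marsh island spring hawk" → head "hawk" (specifically "island spring hawk"), modifier "marsh".
"island spring hawk" → head "hawk" (specifically "spring hawk"), modifier "island".
"spring hawk" → head "hawk", modifier "spring".
Putting it together: [gate [[marsh [island [spring hawk]]] porter]].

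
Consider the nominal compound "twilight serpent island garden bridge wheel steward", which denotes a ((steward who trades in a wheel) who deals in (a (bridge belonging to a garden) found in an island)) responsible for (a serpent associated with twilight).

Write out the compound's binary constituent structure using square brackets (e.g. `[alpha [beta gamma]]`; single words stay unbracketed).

The outermost head in the paraphrase is "steward" (specifically "island garden bridge wheel steward"), modified by "twilight serpent".
Inside "twilight serpent": head "serpent", modifier "twilight".
Inside "island garden bridge wheel steward": head "steward" (specifically "wheel steward"), modifier "island garden bridge".
Inside "island garden bridge": head "bridge" (specifically "garden bridge"), modifier "island".
Inside "garden bridge": head "bridge", modifier "garden".
Inside "wheel steward": head "steward", modifier "wheel".
Assembled: [[twilight serpent] [[island [garden bridge]] [wheel steward]]].

[[twilight serpent] [[island [garden bridge]] [wheel steward]]]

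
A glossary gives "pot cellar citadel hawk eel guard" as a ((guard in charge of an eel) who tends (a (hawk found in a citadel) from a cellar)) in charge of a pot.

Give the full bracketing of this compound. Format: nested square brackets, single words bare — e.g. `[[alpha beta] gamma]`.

Whole compound: head "guard" (specifically "cellar citadel hawk eel guard"), modifier "pot".
Inside "cellar citadel hawk eel guard": head "guard" (specifically "eel guard"), modifier "cellar citadel hawk".
Inside "cellar citadel hawk": head "hawk" (specifically "citadel hawk"), modifier "cellar".
Inside "citadel hawk": head "hawk", modifier "citadel".
Inside "eel guard": head "guard", modifier "eel".
Assembled: [pot [[cellar [citadel hawk]] [eel guard]]].

[pot [[cellar [citadel hawk]] [eel guard]]]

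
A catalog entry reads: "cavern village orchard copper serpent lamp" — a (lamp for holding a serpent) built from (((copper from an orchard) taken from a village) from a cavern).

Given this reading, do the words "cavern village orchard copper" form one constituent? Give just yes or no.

yes

The paraphrase groups the words so that "cavern village orchard copper" is one unit: it corresponds to a single parenthesized sub-phrase.
The full structure is [[cavern [village [orchard copper]]] [serpent lamp]], in which [cavern village orchard copper] is a constituent.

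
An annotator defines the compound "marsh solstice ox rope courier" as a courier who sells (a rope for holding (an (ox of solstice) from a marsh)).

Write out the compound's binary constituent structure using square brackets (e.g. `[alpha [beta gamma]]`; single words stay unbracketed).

[[[marsh [solstice ox]] rope] courier]

At the top level: head "courier"; modifier "marsh solstice ox rope".
"marsh solstice ox rope" → head "rope", modifier "marsh solstice ox".
"marsh solstice ox" → head "ox" (specifically "solstice ox"), modifier "marsh".
"solstice ox" → head "ox", modifier "solstice".
Putting it together: [[[marsh [solstice ox]] rope] courier].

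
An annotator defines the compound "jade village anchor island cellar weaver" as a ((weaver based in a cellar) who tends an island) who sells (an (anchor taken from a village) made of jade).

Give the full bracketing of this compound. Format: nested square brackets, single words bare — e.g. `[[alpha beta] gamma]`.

[[jade [village anchor]] [island [cellar weaver]]]

At the top level: head "weaver" (specifically "island cellar weaver"); modifier "jade village anchor".
"jade village anchor" → head "anchor" (specifically "village anchor"), modifier "jade".
"village anchor" → head "anchor", modifier "village".
"island cellar weaver" → head "weaver" (specifically "cellar weaver"), modifier "island".
"cellar weaver" → head "weaver", modifier "cellar".
So the structure is [[jade [village anchor]] [island [cellar weaver]]].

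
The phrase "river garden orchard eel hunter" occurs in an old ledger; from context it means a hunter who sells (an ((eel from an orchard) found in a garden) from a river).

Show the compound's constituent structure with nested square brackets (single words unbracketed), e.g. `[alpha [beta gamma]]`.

[[river [garden [orchard eel]]] hunter]

Overall it is a kind of hunter; the modifier is "river garden orchard eel".
"river garden orchard eel" → head "eel" (specifically "garden orchard eel"), modifier "river".
"garden orchard eel" → head "eel" (specifically "orchard eel"), modifier "garden".
"orchard eel" → head "eel", modifier "orchard".
So the structure is [[river [garden [orchard eel]]] hunter].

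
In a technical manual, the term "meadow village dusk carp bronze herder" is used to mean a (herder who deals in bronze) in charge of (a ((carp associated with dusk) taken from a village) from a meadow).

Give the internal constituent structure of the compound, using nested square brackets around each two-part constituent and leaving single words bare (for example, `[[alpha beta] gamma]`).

Whole compound: head "herder" (specifically "bronze herder"), modifier "meadow village dusk carp".
Inside "meadow village dusk carp": head "carp" (specifically "village dusk carp"), modifier "meadow".
Inside "village dusk carp": head "carp" (specifically "dusk carp"), modifier "village".
Inside "dusk carp": head "carp", modifier "dusk".
Inside "bronze herder": head "herder", modifier "bronze".
Assembled: [[meadow [village [dusk carp]]] [bronze herder]].

[[meadow [village [dusk carp]]] [bronze herder]]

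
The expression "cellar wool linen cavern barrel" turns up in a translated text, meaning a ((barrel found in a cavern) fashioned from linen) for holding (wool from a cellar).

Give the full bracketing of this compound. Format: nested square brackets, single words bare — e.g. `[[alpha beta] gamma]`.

Whole compound: head "barrel" (specifically "linen cavern barrel"), modifier "cellar wool".
Within "cellar wool", the head is "wool" and the modifier is "cellar".
Within "linen cavern barrel", the head is "barrel" (specifically "cavern barrel") and the modifier is "linen".
Within "cavern barrel", the head is "barrel" and the modifier is "cavern".
Putting it together: [[cellar wool] [linen [cavern barrel]]].

[[cellar wool] [linen [cavern barrel]]]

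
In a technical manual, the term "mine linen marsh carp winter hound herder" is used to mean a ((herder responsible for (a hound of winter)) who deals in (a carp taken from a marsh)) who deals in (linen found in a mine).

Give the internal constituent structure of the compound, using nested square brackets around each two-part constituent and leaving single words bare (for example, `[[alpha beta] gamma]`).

Overall it is a kind of herder (specifically "marsh carp winter hound herder"); the modifier is "mine linen".
Inside "mine linen": head "linen", modifier "mine".
Inside "marsh carp winter hound herder": head "herder" (specifically "winter hound herder"), modifier "marsh carp".
Inside "marsh carp": head "carp", modifier "marsh".
Inside "winter hound herder": head "herder", modifier "winter hound".
Inside "winter hound": head "hound", modifier "winter".
Assembled: [[mine linen] [[marsh carp] [[winter hound] herder]]].

[[mine linen] [[marsh carp] [[winter hound] herder]]]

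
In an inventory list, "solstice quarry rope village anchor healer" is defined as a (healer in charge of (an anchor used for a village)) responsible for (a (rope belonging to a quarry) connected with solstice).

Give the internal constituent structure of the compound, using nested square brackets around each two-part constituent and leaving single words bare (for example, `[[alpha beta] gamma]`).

Overall it is a kind of healer (specifically "village anchor healer"); the modifier is "solstice quarry rope".
Inside "solstice quarry rope": head "rope" (specifically "quarry rope"), modifier "solstice".
Inside "quarry rope": head "rope", modifier "quarry".
Inside "village anchor healer": head "healer", modifier "village anchor".
Inside "village anchor": head "anchor", modifier "village".
Assembled: [[solstice [quarry rope]] [[village anchor] healer]].

[[solstice [quarry rope]] [[village anchor] healer]]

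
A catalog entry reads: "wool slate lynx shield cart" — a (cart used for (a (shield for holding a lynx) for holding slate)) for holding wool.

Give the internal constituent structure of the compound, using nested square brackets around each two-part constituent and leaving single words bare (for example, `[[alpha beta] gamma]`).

[wool [[slate [lynx shield]] cart]]

Whole compound: head "cart" (specifically "slate lynx shield cart"), modifier "wool".
"slate lynx shield cart" → head "cart", modifier "slate lynx shield".
"slate lynx shield" → head "shield" (specifically "lynx shield"), modifier "slate".
"lynx shield" → head "shield", modifier "lynx".
Assembled: [wool [[slate [lynx shield]] cart]].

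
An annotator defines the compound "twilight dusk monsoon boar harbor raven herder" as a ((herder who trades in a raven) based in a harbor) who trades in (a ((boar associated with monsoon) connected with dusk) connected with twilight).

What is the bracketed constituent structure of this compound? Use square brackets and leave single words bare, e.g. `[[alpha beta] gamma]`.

[[twilight [dusk [monsoon boar]]] [harbor [raven herder]]]

The outermost head in the paraphrase is "herder" (specifically "harbor raven herder"), modified by "twilight dusk monsoon boar".
Within "twilight dusk monsoon boar", the head is "boar" (specifically "dusk monsoon boar") and the modifier is "twilight".
Within "dusk monsoon boar", the head is "boar" (specifically "monsoon boar") and the modifier is "dusk".
Within "monsoon boar", the head is "boar" and the modifier is "monsoon".
Within "harbor raven herder", the head is "herder" (specifically "raven herder") and the modifier is "harbor".
Within "raven herder", the head is "herder" and the modifier is "raven".
Assembled: [[twilight [dusk [monsoon boar]]] [harbor [raven herder]]].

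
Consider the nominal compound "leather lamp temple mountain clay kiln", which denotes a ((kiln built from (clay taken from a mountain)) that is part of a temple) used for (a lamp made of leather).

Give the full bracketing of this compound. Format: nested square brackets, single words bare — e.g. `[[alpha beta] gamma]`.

[[leather lamp] [temple [[mountain clay] kiln]]]

Whole compound: head "kiln" (specifically "temple mountain clay kiln"), modifier "leather lamp".
Inside "leather lamp": head "lamp", modifier "leather".
Inside "temple mountain clay kiln": head "kiln" (specifically "mountain clay kiln"), modifier "temple".
Inside "mountain clay kiln": head "kiln", modifier "mountain clay".
Inside "mountain clay": head "clay", modifier "mountain".
So the structure is [[leather lamp] [temple [[mountain clay] kiln]]].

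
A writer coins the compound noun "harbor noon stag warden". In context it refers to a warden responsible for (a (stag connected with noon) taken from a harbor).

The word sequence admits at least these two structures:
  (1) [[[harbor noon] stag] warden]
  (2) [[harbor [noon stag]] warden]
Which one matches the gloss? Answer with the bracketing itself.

[[harbor [noon stag]] warden]

The paraphrase's head is the "warden" part ("warden"); its modifier is "harbor noon stag".
That top-level split, carried through the inner groups, gives [[harbor [noon stag]] warden].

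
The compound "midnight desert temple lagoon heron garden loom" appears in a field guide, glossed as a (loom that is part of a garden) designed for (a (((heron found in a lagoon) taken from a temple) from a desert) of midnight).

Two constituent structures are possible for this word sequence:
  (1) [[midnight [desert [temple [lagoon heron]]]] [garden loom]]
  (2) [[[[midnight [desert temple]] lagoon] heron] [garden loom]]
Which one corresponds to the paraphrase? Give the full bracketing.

[[midnight [desert [temple [lagoon heron]]]] [garden loom]]

The paraphrase's head is the "loom" part ("garden loom"); its modifier is "midnight desert temple lagoon heron".
That top-level split, carried through the inner groups, gives [[midnight [desert [temple [lagoon heron]]]] [garden loom]].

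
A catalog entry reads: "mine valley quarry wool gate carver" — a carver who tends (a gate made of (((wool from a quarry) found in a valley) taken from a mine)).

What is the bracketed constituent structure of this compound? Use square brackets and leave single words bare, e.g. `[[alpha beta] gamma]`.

At the top level: head "carver"; modifier "mine valley quarry wool gate".
Within "mine valley quarry wool gate", the head is "gate" and the modifier is "mine valley quarry wool".
Within "mine valley quarry wool", the head is "wool" (specifically "valley quarry wool") and the modifier is "mine".
Within "valley quarry wool", the head is "wool" (specifically "quarry wool") and the modifier is "valley".
Within "quarry wool", the head is "wool" and the modifier is "quarry".
Assembled: [[[mine [valley [quarry wool]]] gate] carver].

[[[mine [valley [quarry wool]]] gate] carver]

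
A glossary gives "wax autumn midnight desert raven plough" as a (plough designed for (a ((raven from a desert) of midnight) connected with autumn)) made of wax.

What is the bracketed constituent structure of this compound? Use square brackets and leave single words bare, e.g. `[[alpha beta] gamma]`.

[wax [[autumn [midnight [desert raven]]] plough]]

At the top level: head "plough" (specifically "autumn midnight desert raven plough"); modifier "wax".
Inside "autumn midnight desert raven plough": head "plough", modifier "autumn midnight desert raven".
Inside "autumn midnight desert raven": head "raven" (specifically "midnight desert raven"), modifier "autumn".
Inside "midnight desert raven": head "raven" (specifically "desert raven"), modifier "midnight".
Inside "desert raven": head "raven", modifier "desert".
Assembled: [wax [[autumn [midnight [desert raven]]] plough]].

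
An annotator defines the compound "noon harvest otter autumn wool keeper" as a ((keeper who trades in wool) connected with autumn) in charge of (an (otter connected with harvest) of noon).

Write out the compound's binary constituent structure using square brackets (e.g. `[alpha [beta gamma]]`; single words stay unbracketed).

Whole compound: head "keeper" (specifically "autumn wool keeper"), modifier "noon harvest otter".
"noon harvest otter" → head "otter" (specifically "harvest otter"), modifier "noon".
"harvest otter" → head "otter", modifier "harvest".
"autumn wool keeper" → head "keeper" (specifically "wool keeper"), modifier "autumn".
"wool keeper" → head "keeper", modifier "wool".
So the structure is [[noon [harvest otter]] [autumn [wool keeper]]].

[[noon [harvest otter]] [autumn [wool keeper]]]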